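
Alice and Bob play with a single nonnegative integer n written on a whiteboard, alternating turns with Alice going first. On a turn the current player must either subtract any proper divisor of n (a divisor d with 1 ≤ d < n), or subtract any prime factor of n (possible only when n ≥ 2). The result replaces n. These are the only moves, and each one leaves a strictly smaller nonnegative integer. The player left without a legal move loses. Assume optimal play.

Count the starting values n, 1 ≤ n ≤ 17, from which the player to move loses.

4

Compute win/loss labels from the base case upward. A position with no move is L. Any other position is W if it can reach an L in one move, else L.
n=0: no move → L
n=1: no move → L
n=2: can move to 0, which is L ⇒ W
n=3: can move to 0, which is L ⇒ W
n=4: moves to 2(W), 3(W); every one is W ⇒ L
n=5: can move to 0, which is L ⇒ W
n=6: can move to 4, which is L ⇒ W
n=7: can move to 0, which is L ⇒ W
n=8: can move to 4, which is L ⇒ W
n=9: moves to 6(W), 8(W); every one is W ⇒ L
n=10: can move to 9, which is L ⇒ W
n=11: can move to 0, which is L ⇒ W
n=12: can move to 9, which is L ⇒ W
n=13: can move to 0, which is L ⇒ W
n=14: moves to 7(W), 12(W), 13(W); every one is W ⇒ L
n=15: can move to 14, which is L ⇒ W
n=16: can move to 14, which is L ⇒ W
n=17: can move to 0, which is L ⇒ W
L entries with 1 ≤ n ≤ 17 (n=0 is outside the asked range and is not counted): n = 1, 4, 9, 14; that makes 4.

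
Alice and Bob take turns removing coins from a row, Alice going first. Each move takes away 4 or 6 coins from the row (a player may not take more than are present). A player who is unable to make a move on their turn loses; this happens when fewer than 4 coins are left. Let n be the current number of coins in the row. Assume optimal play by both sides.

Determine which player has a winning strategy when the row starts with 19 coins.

Alice wins.

Use the standard recursion: the mover loses at a terminal position; elsewhere, the mover wins exactly when some move hands the opponent an L position.
n=0: no move → L
n=1: no move → L
n=2: no move → L
n=3: no move → L
n=4: can move to 0, which is L ⇒ W
n=5: can move to 1, which is L ⇒ W
n=6: can move to 2, which is L ⇒ W
n=7: can move to 3, which is L ⇒ W
n=8: can move to 2, which is L ⇒ W
n=9: can move to 3, which is L ⇒ W
n=10: moves to 6(W), 4(W); every one is W ⇒ L
n=11: moves to 7(W), 5(W); every one is W ⇒ L
n=12: moves to 8(W), 6(W); every one is W ⇒ L
n=13: moves to 9(W), 7(W); every one is W ⇒ L
n=14: can move to 10, which is L ⇒ W
n=15: can move to 11, which is L ⇒ W
n=16: can move to 12, which is L ⇒ W
n=17: can move to 13, which is L ⇒ W
n=18: can move to 12, which is L ⇒ W
n=19: can move to 13, which is L ⇒ W
The starting position 19 is W: Alice should remove 6, leaving 13, handing over an L position.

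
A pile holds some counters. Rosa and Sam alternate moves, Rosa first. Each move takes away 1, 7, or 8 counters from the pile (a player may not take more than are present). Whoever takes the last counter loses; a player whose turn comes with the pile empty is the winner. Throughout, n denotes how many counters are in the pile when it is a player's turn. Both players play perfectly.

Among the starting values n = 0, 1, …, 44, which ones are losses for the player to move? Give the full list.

Label each position W (a win for the player to move) or L (a loss). A position with no legal move is W; any other position is W exactly when some move reaches an L, and L when every move reaches a W.
n=0: no move; the opponent has just taken the last counter and therefore loses → W
n=1: the only move is to 0(W), a W ⇒ L
n=2: can move to 1, which is L ⇒ W
n=3: the only move is to 2(W), a W ⇒ L
n=4: can move to 3, which is L ⇒ W
n=5: the only move is to 4(W), a W ⇒ L
n=6: can move to 5, which is L ⇒ W
n=7: moves to 6(W), 0(W); every one is W ⇒ L
n=8: can move to 7, which is L ⇒ W
n=9: can move to 1, which is L ⇒ W
n=10: can move to 3, which is L ⇒ W
n=11: can move to 3, which is L ⇒ W
n=12: can move to 5, which is L ⇒ W
n=13: can move to 5, which is L ⇒ W
n=14: can move to 7, which is L ⇒ W
n=15: can move to 7, which is L ⇒ W
n=16: moves to 15(W), 9(W), 8(W); every one is W ⇒ L
n=17: can move to 16, which is L ⇒ W
n=18: moves to 17(W), 11(W), 10(W); every one is W ⇒ L
n=19: can move to 18, which is L ⇒ W
n=20: moves to 19(W), 13(W), 12(W); every one is W ⇒ L
n=21: can move to 20, which is L ⇒ W
n=22: moves to 21(W), 15(W), 14(W); every one is W ⇒ L
n=23: can move to 22, which is L ⇒ W
n=24: can move to 16, which is L ⇒ W
n=25: can move to 18, which is L ⇒ W
n=26: can move to 18, which is L ⇒ W
n=27: can move to 20, which is L ⇒ W
n=28: can move to 20, which is L ⇒ W
n=29: can move to 22, which is L ⇒ W
n=30: can move to 22, which is L ⇒ W
n=31: moves to 30(W), 24(W), 23(W); every one is W ⇒ L
n=32: can move to 31, which is L ⇒ W
n=33: moves to 32(W), 26(W), 25(W); every one is W ⇒ L
n=34: can move to 33, which is L ⇒ W
n=35: moves to 34(W), 28(W), 27(W); every one is W ⇒ L
n=36: can move to 35, which is L ⇒ W
n=37: moves to 36(W), 30(W), 29(W); every one is W ⇒ L
n=38: can move to 37, which is L ⇒ W
n=39: can move to 31, which is L ⇒ W
n=40: can move to 33, which is L ⇒ W
n=41: can move to 33, which is L ⇒ W
n=42: can move to 35, which is L ⇒ W
n=43: can move to 35, which is L ⇒ W
n=44: can move to 37, which is L ⇒ W
Reading off the rows marked L gives the requested list; there are 12 such values of n.

1, 3, 5, 7, 16, 18, 20, 22, 31, 33, 35, 37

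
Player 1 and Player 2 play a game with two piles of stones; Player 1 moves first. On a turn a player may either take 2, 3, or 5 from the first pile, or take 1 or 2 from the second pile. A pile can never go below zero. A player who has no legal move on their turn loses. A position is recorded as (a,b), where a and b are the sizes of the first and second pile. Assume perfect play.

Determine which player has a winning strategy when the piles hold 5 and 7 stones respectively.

Player 1 wins.

Compute win/loss labels from the base case upward. A position with no move is L. Any other position is W if it can reach an L in one move, else L.
No move ever increases a pile, so every position that can arise here has a ≤ 5 and b ≤ 7; it is enough to label the cells with 0 ≤ a ≤ 5 and 0 ≤ b ≤ 7.
Every move lowers a or b (never raises either), so fill the grid row by row in increasing a, and left to right within a row: each cell's successors are then already labelled.
      b=0  b=1  b=2  b=3  b=4  b=5  b=6  b=7
a=0:    L    W    W    L    W    W    L    W
a=1:    L    W    W    L    W    W    L    W
a=2:    W    L    W    W    L    W    W    L
a=3:    W    L    W    W    L    W    W    L
a=4:    W    W    L    W    W    L    W    W
a=5:    W    W    L    W    W    L    W    W
Cells with no legal move (terminal, hence L): (0,0), (1,0).
The remaining L cells, each justified by listing all of its moves:
(0,3): only reaches (0,2)(W), (0,1)(W), all W → L
(0,6): only reaches (0,5)(W), (0,4)(W), all W → L
(1,3): only reaches (1,2)(W), (1,1)(W), all W → L
(1,6): only reaches (1,5)(W), (1,4)(W), all W → L
(2,1): only reaches (0,1)(W), (2,0)(W), all W → L
(2,4): only reaches (0,4)(W), (2,3)(W), (2,2)(W), all W → L
(2,7): only reaches (0,7)(W), (2,6)(W), (2,5)(W), all W → L
(3,1): only reaches (1,1)(W), (0,1)(W), (3,0)(W), all W → L
(3,4): only reaches (1,4)(W), (0,4)(W), (3,3)(W), (3,2)(W), all W → L
(3,7): only reaches (1,7)(W), (0,7)(W), (3,6)(W), (3,5)(W), all W → L
(4,2): only reaches (2,2)(W), (1,2)(W), (4,1)(W), (4,0)(W), all W → L
(4,5): only reaches (2,5)(W), (1,5)(W), (4,4)(W), (4,3)(W), all W → L
(5,2): only reaches (3,2)(W), (2,2)(W), (0,2)(W), (5,1)(W), (5,0)(W), all W → L
(5,5): only reaches (3,5)(W), (2,5)(W), (0,5)(W), (5,4)(W), (5,3)(W), all W → L
Every other cell has at least one move into one of the L cells above, so it is W.
From (5,7) Player 1 can move to (3,7), reaching an L position.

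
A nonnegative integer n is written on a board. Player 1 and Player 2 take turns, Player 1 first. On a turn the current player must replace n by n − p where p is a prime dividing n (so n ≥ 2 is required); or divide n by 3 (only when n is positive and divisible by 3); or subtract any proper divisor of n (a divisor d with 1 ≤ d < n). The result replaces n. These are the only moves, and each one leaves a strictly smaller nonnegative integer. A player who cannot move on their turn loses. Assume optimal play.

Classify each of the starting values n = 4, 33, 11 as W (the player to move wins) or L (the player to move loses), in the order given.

4: L, 33: W, 11: W

Work bottom-up. With no move the player to move loses. Otherwise the position is W if at least one move leads to an L position for the opponent, and L if every move leads to a W.
n=0: no move → L
n=1: no move → L
n=2: reaches L-position 0 → W
n=3: reaches L-position 0 → W
n=4: only reaches 2(W), 3(W), all W → L
n=5: reaches L-position 0 → W
n=6: reaches L-position 4 → W
n=7: reaches L-position 0 → W
n=8: reaches L-position 4 → W
n=9: only reaches 3(W), 6(W), 8(W), all W → L
n=10: reaches L-position 9 → W
n=11: reaches L-position 0 → W
n=12: reaches L-position 4 → W
n=13: reaches L-position 0 → W
n=14: only reaches 7(W), 12(W), 13(W), all W → L
n=15: reaches L-position 14 → W
n=16: reaches L-position 14 → W
n=17: reaches L-position 0 → W
n=18: reaches L-position 9 → W
n=19: reaches L-position 0 → W
n=20: only reaches 10(W), 15(W), 16(W), 18(W), 19(W), all W → L
n=21: reaches L-position 14 → W
n=22: reaches L-position 20 → W
n=23: reaches L-position 0 → W
n=24: reaches L-position 20 → W
n=25: reaches L-position 20 → W
n=26: only reaches 13(W), 24(W), 25(W), all W → L
n=27: reaches L-position 9 → W
n=28: reaches L-position 14 → W
n=29: reaches L-position 0 → W
n=30: reaches L-position 20 → W
n=31: reaches L-position 0 → W
n=32: only reaches 16(W), 24(W), 28(W), 30(W), 31(W), all W → L
n=33: reaches L-position 32 → W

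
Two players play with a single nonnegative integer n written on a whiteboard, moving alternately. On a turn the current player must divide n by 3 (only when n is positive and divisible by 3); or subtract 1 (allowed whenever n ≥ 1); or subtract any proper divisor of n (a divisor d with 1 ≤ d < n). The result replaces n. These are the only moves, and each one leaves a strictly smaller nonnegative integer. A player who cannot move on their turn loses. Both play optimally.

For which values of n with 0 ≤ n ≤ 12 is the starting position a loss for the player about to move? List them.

Label each position W (a win for the player to move) or L (a loss). A position with no legal move is L; any other position is W exactly when some move reaches an L, and L when every move reaches a W.
n=0: no move → L
n=1: W (go to 0, an L position)
n=2: L (sole option 1(W) is W)
n=3: W (go to 2, an L position)
n=4: W (go to 2, an L position)
n=5: L (sole option 4(W) is W)
n=6: W (go to 2, an L position)
n=7: L (sole option 6(W) is W)
n=8: W (go to 7, an L position)
n=9: L (options 3(W), 6(W), 8(W) are all W)
n=10: W (go to 5, an L position)
n=11: L (sole option 10(W) is W)
n=12: W (go to 9, an L position)
Reading off the rows marked L gives the requested list; there are 6 such values of n.

0, 2, 5, 7, 9, 11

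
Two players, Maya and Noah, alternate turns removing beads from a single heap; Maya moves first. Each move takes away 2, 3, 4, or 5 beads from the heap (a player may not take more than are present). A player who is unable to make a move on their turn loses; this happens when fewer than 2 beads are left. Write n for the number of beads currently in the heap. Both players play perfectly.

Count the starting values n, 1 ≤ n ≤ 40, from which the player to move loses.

11

Positions with no move are L. A position that does have a move is losing for the player to move precisely when every available move leads to a winning position for the opponent. Fill in the labels:
n=0: no move → L
n=1: no move → L
n=2: →0(L), so W
n=3: →1(L), so W
n=4: →1(L), so W
n=5: →1(L), so W
n=6: →1(L), so W
n=7: →5(W), 4(W), 3(W), 2(W) — all W, so L
n=8: →6(W), 5(W), 4(W), 3(W) — all W, so L
n=9: →7(L), so W
n=10: →8(L), so W
n=11: →8(L), so W
n=12: →8(L), so W
n=13: →8(L), so W
n=14: →12(W), 11(W), 10(W), 9(W) — all W, so L
n=15: →13(W), 12(W), 11(W), 10(W) — all W, so L
n=16: →14(L), so W
n=17: →15(L), so W
n=18: →15(L), so W
n=19: →15(L), so W
n=20: →15(L), so W
n=21: →19(W), 18(W), 17(W), 16(W) — all W, so L
n=22: →20(W), 19(W), 18(W), 17(W) — all W, so L
n=23: →21(L), so W
n=24: →22(L), so W
n=25: →22(L), so W
n=26: →22(L), so W
n=27: →22(L), so W
n=28: →26(W), 25(W), 24(W), 23(W) — all W, so L
n=29: →27(W), 26(W), 25(W), 24(W) — all W, so L
n=30: →28(L), so W
n=31: →29(L), so W
n=32: →29(L), so W
n=33: →29(L), so W
n=34: →29(L), so W
n=35: →33(W), 32(W), 31(W), 30(W) — all W, so L
n=36: →34(W), 33(W), 32(W), 31(W) — all W, so L
n=37: →35(L), so W
n=38: →36(L), so W
n=39: →36(L), so W
n=40: →36(L), so W
L entries with 1 ≤ n ≤ 40 (n=0 is outside the asked range and is not counted): n = 1, 7, 8, 14, 15, 21, 22, 28, 29, 35, 36; that makes 11.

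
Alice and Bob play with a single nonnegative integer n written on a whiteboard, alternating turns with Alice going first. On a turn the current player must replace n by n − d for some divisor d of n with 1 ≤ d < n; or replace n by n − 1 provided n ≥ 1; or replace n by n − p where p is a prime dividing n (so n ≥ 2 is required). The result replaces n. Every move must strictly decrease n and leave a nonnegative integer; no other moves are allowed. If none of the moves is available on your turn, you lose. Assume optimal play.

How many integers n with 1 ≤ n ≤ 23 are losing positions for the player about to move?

4

Work bottom-up. With no move the player to move loses. Otherwise the position is W if at least one move leads to an L position for the opponent, and L if every move leads to a W.
n=0: no move → L
n=1: reaches L-position 0 → W
n=2: reaches L-position 0 → W
n=3: reaches L-position 0 → W
n=4: only reaches 2(W), 3(W), all W → L
n=5: reaches L-position 0 → W
n=6: reaches L-position 4 → W
n=7: reaches L-position 0 → W
n=8: reaches L-position 4 → W
n=9: only reaches 6(W), 8(W), all W → L
n=10: reaches L-position 9 → W
n=11: reaches L-position 0 → W
n=12: reaches L-position 9 → W
n=13: reaches L-position 0 → W
n=14: only reaches 7(W), 12(W), 13(W), all W → L
n=15: reaches L-position 14 → W
n=16: reaches L-position 14 → W
n=17: reaches L-position 0 → W
n=18: reaches L-position 9 → W
n=19: reaches L-position 0 → W
n=20: only reaches 10(W), 15(W), 16(W), 18(W), 19(W), all W → L
n=21: reaches L-position 14 → W
n=22: reaches L-position 20 → W
n=23: reaches L-position 0 → W
L entries with 1 ≤ n ≤ 23 (n=0 is outside the asked range and is not counted): n = 4, 9, 14, 20; that makes 4.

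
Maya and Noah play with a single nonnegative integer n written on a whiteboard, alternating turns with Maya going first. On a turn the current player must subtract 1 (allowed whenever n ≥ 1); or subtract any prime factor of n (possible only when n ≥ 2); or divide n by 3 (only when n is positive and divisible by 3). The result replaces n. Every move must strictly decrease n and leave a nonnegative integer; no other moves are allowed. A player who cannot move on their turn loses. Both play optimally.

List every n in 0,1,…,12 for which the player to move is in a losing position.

Label each position W (a win for the player to move) or L (a loss). A position with no legal move is L; any other position is W exactly when some move reaches an L, and L when every move reaches a W.
n=0: no move → L
n=1: W (go to 0, an L position)
n=2: W (go to 0, an L position)
n=3: W (go to 0, an L position)
n=4: L (options 2(W), 3(W) are all W)
n=5: W (go to 0, an L position)
n=6: W (go to 4, an L position)
n=7: W (go to 0, an L position)
n=8: L (options 6(W), 7(W) are all W)
n=9: W (go to 8, an L position)
n=10: W (go to 8, an L position)
n=11: W (go to 0, an L position)
n=12: W (go to 4, an L position)
Reading off the rows marked L gives the requested list; there are 3 such values of n.

0, 4, 8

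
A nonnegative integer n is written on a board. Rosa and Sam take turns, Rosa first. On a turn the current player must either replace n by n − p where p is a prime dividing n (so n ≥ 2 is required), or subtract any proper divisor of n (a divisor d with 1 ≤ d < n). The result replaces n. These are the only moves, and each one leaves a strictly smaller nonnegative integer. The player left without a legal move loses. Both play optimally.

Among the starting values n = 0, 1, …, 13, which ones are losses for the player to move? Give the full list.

Classify positions by backward induction: terminal positions (no move available) are L. From any other position, the mover wins iff some move reaches an L.
n=0: no move → L
n=1: no move → L
n=2: can move to 0, which is L ⇒ W
n=3: can move to 0, which is L ⇒ W
n=4: moves to 2(W), 3(W); every one is W ⇒ L
n=5: can move to 0, which is L ⇒ W
n=6: can move to 4, which is L ⇒ W
n=7: can move to 0, which is L ⇒ W
n=8: can move to 4, which is L ⇒ W
n=9: moves to 6(W), 8(W); every one is W ⇒ L
n=10: can move to 9, which is L ⇒ W
n=11: can move to 0, which is L ⇒ W
n=12: can move to 9, which is L ⇒ W
n=13: can move to 0, which is L ⇒ W
Reading off the rows marked L gives the requested list; there are 4 such values of n.

0, 1, 4, 9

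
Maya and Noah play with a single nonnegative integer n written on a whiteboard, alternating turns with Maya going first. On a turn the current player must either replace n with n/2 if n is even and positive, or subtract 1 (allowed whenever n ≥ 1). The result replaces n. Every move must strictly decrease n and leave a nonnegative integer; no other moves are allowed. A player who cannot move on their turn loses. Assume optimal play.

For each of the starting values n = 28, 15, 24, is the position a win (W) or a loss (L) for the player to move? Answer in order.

Classify positions by backward induction: terminal positions (no move available) are L. From any other position, the mover wins iff some move reaches an L.
n=0: no move → L
n=1: W (go to 0, an L position)
n=2: L (sole option 1(W) is W)
n=3: W (go to 2, an L position)
n=4: W (go to 2, an L position)
n=5: L (sole option 4(W) is W)
n=6: W (go to 5, an L position)
n=7: L (sole option 6(W) is W)
n=8: W (go to 7, an L position)
n=9: L (sole option 8(W) is W)
n=10: W (go to 5, an L position)
n=11: L (sole option 10(W) is W)
n=12: W (go to 11, an L position)
n=13: L (sole option 12(W) is W)
n=14: W (go to 7, an L position)
n=15: L (sole option 14(W) is W)
n=16: W (go to 15, an L position)
n=17: L (sole option 16(W) is W)
n=18: W (go to 9, an L position)
n=19: L (sole option 18(W) is W)
n=20: W (go to 19, an L position)
n=21: L (sole option 20(W) is W)
n=22: W (go to 11, an L position)
n=23: L (sole option 22(W) is W)
n=24: W (go to 23, an L position)
n=25: L (sole option 24(W) is W)
n=26: W (go to 13, an L position)
n=27: L (sole option 26(W) is W)
n=28: W (go to 27, an L position)

28: W, 15: L, 24: W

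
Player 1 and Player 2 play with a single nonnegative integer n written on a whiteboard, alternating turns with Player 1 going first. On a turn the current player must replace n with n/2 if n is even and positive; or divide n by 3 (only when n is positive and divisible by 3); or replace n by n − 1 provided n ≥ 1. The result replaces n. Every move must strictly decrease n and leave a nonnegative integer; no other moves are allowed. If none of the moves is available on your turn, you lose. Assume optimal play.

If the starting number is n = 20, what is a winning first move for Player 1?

Move to 19.

Build the W/L table. Terminal = L. A non-terminal position is W if it has a move to some L; otherwise it is L.
n=0: no move → L
n=1: reaches L-position 0 → W
n=2: only reaches 1(W), which is W → L
n=3: reaches L-position 2 → W
n=4: reaches L-position 2 → W
n=5: only reaches 4(W), which is W → L
n=6: reaches L-position 2 → W
n=7: only reaches 6(W), which is W → L
n=8: reaches L-position 7 → W
n=9: only reaches 3(W), 8(W), all W → L
n=10: reaches L-position 5 → W
n=11: only reaches 10(W), which is W → L
n=12: reaches L-position 11 → W
n=13: only reaches 12(W), which is W → L
n=14: reaches L-position 7 → W
n=15: reaches L-position 5 → W
n=16: only reaches 8(W), 15(W), all W → L
n=17: reaches L-position 16 → W
n=18: reaches L-position 9 → W
n=19: only reaches 18(W), which is W → L
n=20: reaches L-position 19 → W
From 20, the L positions reachable in one move are: 19.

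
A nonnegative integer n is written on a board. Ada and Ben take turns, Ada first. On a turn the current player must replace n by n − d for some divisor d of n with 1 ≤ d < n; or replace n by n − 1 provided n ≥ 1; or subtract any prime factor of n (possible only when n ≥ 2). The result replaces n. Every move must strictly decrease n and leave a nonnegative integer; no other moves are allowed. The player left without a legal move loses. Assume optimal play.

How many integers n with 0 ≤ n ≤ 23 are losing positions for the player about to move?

Use the standard recursion: the mover loses at a terminal position; elsewhere, the mover wins exactly when some move hands the opponent an L position.
n=0: no move → L
n=1: →0(L), so W
n=2: →0(L), so W
n=3: →0(L), so W
n=4: →2(W), 3(W) — all W, so L
n=5: →0(L), so W
n=6: →4(L), so W
n=7: →0(L), so W
n=8: →4(L), so W
n=9: →6(W), 8(W) — all W, so L
n=10: →9(L), so W
n=11: →0(L), so W
n=12: →9(L), so W
n=13: →0(L), so W
n=14: →7(W), 12(W), 13(W) — all W, so L
n=15: →14(L), so W
n=16: →14(L), so W
n=17: →0(L), so W
n=18: →9(L), so W
n=19: →0(L), so W
n=20: →10(W), 15(W), 16(W), 18(W), 19(W) — all W, so L
n=21: →14(L), so W
n=22: →20(L), so W
n=23: →0(L), so W
L entries with 0 ≤ n ≤ 23: n = 0, 4, 9, 14, 20; that makes 5.

5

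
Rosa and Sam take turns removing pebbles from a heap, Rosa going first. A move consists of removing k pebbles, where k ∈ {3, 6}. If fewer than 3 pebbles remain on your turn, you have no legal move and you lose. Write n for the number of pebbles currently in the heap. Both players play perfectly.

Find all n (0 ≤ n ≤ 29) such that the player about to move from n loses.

Work bottom-up. With no move the player to move loses. Otherwise the position is W if at least one move leads to an L position for the opponent, and L if every move leads to a W.
n=0: no move → L
n=1: no move → L
n=2: no move → L
n=3: can move to 0, which is L ⇒ W
n=4: can move to 1, which is L ⇒ W
n=5: can move to 2, which is L ⇒ W
n=6: can move to 0, which is L ⇒ W
n=7: can move to 1, which is L ⇒ W
n=8: can move to 2, which is L ⇒ W
n=9: moves to 6(W), 3(W); every one is W ⇒ L
n=10: moves to 7(W), 4(W); every one is W ⇒ L
n=11: moves to 8(W), 5(W); every one is W ⇒ L
n=12: can move to 9, which is L ⇒ W
n=13: can move to 10, which is L ⇒ W
n=14: can move to 11, which is L ⇒ W
n=15: can move to 9, which is L ⇒ W
n=16: can move to 10, which is L ⇒ W
n=17: can move to 11, which is L ⇒ W
n=18: moves to 15(W), 12(W); every one is W ⇒ L
n=19: moves to 16(W), 13(W); every one is W ⇒ L
n=20: moves to 17(W), 14(W); every one is W ⇒ L
n=21: can move to 18, which is L ⇒ W
n=22: can move to 19, which is L ⇒ W
n=23: can move to 20, which is L ⇒ W
n=24: can move to 18, which is L ⇒ W
n=25: can move to 19, which is L ⇒ W
n=26: can move to 20, which is L ⇒ W
n=27: moves to 24(W), 21(W); every one is W ⇒ L
n=28: moves to 25(W), 22(W); every one is W ⇒ L
n=29: moves to 26(W), 23(W); every one is W ⇒ L
Reading off the rows marked L gives the requested list; there are 12 such values of n.

0, 1, 2, 9, 10, 11, 18, 19, 20, 27, 28, 29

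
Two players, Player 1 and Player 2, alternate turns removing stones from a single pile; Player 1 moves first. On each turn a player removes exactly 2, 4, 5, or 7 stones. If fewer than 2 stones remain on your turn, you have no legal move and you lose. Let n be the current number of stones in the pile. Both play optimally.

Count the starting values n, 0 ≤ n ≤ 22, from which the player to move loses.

Use the standard recursion: the mover loses at a terminal position; elsewhere, the mover wins exactly when some move hands the opponent an L position.
n=0: no move → L
n=1: no move → L
n=2: W (go to 0, an L position)
n=3: W (go to 1, an L position)
n=4: W (go to 0, an L position)
n=5: W (go to 1, an L position)
n=6: W (go to 1, an L position)
n=7: W (go to 0, an L position)
n=8: W (go to 1, an L position)
n=9: L (options 7(W), 5(W), 4(W), 2(W) are all W)
n=10: L (options 8(W), 6(W), 5(W), 3(W) are all W)
n=11: W (go to 9, an L position)
n=12: W (go to 10, an L position)
n=13: W (go to 9, an L position)
n=14: W (go to 10, an L position)
n=15: W (go to 10, an L position)
n=16: W (go to 9, an L position)
n=17: W (go to 10, an L position)
n=18: L (options 16(W), 14(W), 13(W), 11(W) are all W)
n=19: L (options 17(W), 15(W), 14(W), 12(W) are all W)
n=20: W (go to 18, an L position)
n=21: W (go to 19, an L position)
n=22: W (go to 18, an L position)
L entries with 0 ≤ n ≤ 22: n = 0, 1, 9, 10, 18, 19; that makes 6.

6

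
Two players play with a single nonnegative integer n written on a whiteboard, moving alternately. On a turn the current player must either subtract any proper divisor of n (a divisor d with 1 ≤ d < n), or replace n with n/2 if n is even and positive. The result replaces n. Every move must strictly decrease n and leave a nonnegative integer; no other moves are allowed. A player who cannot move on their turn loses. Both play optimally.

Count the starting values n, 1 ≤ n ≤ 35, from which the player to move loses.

Use the standard recursion: the mover loses at a terminal position; elsewhere, the mover wins exactly when some move hands the opponent an L position.
n=0: no move → L
n=1: no move → L
n=2: W (go to 1, an L position)
n=3: L (sole option 2(W) is W)
n=4: W (go to 3, an L position)
n=5: L (sole option 4(W) is W)
n=6: W (go to 3, an L position)
n=7: L (sole option 6(W) is W)
n=8: W (go to 7, an L position)
n=9: L (options 6(W), 8(W) are all W)
n=10: W (go to 5, an L position)
n=11: L (sole option 10(W) is W)
n=12: W (go to 9, an L position)
n=13: L (sole option 12(W) is W)
n=14: W (go to 7, an L position)
n=15: L (options 10(W), 12(W), 14(W) are all W)
n=16: W (go to 15, an L position)
n=17: L (sole option 16(W) is W)
n=18: W (go to 9, an L position)
n=19: L (sole option 18(W) is W)
n=20: W (go to 15, an L position)
n=21: L (options 14(W), 18(W), 20(W) are all W)
n=22: W (go to 11, an L position)
n=23: L (sole option 22(W) is W)
n=24: W (go to 21, an L position)
n=25: L (options 20(W), 24(W) are all W)
n=26: W (go to 13, an L position)
n=27: L (options 18(W), 24(W), 26(W) are all W)
n=28: W (go to 21, an L position)
n=29: L (sole option 28(W) is W)
n=30: W (go to 15, an L position)
n=31: L (sole option 30(W) is W)
n=32: W (go to 31, an L position)
n=33: L (options 22(W), 30(W), 32(W) are all W)
n=34: W (go to 17, an L position)
n=35: L (options 28(W), 30(W), 34(W) are all W)
L entries with 1 ≤ n ≤ 35 (n=0 is outside the asked range and is not counted): n = 1, 3, 5, 7, 9, 11, 13, 15, 17, 19, 21, 23, 25, 27, 29, 31, 33, 35; that makes 18.

18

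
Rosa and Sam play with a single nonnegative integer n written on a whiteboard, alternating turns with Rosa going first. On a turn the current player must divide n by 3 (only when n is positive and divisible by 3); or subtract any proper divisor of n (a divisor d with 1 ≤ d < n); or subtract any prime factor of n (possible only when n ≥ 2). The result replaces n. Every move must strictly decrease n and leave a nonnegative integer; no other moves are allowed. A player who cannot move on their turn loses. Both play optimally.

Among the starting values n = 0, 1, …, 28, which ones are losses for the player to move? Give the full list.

Build the W/L table. Terminal = L. A non-terminal position is W if it has a move to some L; otherwise it is L.
n=0: no move → L
n=1: no move → L
n=2: reaches L-position 0 → W
n=3: reaches L-position 0 → W
n=4: only reaches 2(W), 3(W), all W → L
n=5: reaches L-position 0 → W
n=6: reaches L-position 4 → W
n=7: reaches L-position 0 → W
n=8: reaches L-position 4 → W
n=9: only reaches 3(W), 6(W), 8(W), all W → L
n=10: reaches L-position 9 → W
n=11: reaches L-position 0 → W
n=12: reaches L-position 4 → W
n=13: reaches L-position 0 → W
n=14: only reaches 7(W), 12(W), 13(W), all W → L
n=15: reaches L-position 14 → W
n=16: reaches L-position 14 → W
n=17: reaches L-position 0 → W
n=18: reaches L-position 9 → W
n=19: reaches L-position 0 → W
n=20: only reaches 10(W), 15(W), 16(W), 18(W), 19(W), all W → L
n=21: reaches L-position 14 → W
n=22: reaches L-position 20 → W
n=23: reaches L-position 0 → W
n=24: reaches L-position 20 → W
n=25: reaches L-position 20 → W
n=26: only reaches 13(W), 24(W), 25(W), all W → L
n=27: reaches L-position 9 → W
n=28: reaches L-position 14 → W
The losing starting values of n are exactly the entries labelled L in this table (7 of them).

0, 1, 4, 9, 14, 20, 26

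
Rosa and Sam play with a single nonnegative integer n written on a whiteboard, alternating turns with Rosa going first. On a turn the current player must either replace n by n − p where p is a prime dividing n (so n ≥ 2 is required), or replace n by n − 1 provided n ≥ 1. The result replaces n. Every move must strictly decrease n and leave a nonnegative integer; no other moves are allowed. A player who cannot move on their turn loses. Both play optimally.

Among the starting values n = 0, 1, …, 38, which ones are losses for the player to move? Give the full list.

Classify positions by backward induction: terminal positions (no move available) are L. From any other position, the mover wins iff some move reaches an L.
n=0: no move → L
n=1: →0(L), so W
n=2: →0(L), so W
n=3: →0(L), so W
n=4: →2(W), 3(W) — all W, so L
n=5: →0(L), so W
n=6: →4(L), so W
n=7: →0(L), so W
n=8: →6(W), 7(W) — all W, so L
n=9: →8(L), so W
n=10: →8(L), so W
n=11: →0(L), so W
n=12: →9(W), 10(W), 11(W) — all W, so L
n=13: →0(L), so W
n=14: →12(L), so W
n=15: →12(L), so W
n=16: →14(W), 15(W) — all W, so L
n=17: →0(L), so W
n=18: →16(L), so W
n=19: →0(L), so W
n=20: →15(W), 18(W), 19(W) — all W, so L
n=21: →20(L), so W
n=22: →20(L), so W
n=23: →0(L), so W
n=24: →21(W), 22(W), 23(W) — all W, so L
n=25: →20(L), so W
n=26: →24(L), so W
n=27: →24(L), so W
n=28: →21(W), 26(W), 27(W) — all W, so L
n=29: →0(L), so W
n=30: →28(L), so W
n=31: →0(L), so W
n=32: →30(W), 31(W) — all W, so L
n=33: →32(L), so W
n=34: →32(L), so W
n=35: →28(L), so W
n=36: →33(W), 34(W), 35(W) — all W, so L
n=37: →0(L), so W
n=38: →36(L), so W
Reading off the rows marked L gives the requested list; there are 10 such values of n.

0, 4, 8, 12, 16, 20, 24, 28, 32, 36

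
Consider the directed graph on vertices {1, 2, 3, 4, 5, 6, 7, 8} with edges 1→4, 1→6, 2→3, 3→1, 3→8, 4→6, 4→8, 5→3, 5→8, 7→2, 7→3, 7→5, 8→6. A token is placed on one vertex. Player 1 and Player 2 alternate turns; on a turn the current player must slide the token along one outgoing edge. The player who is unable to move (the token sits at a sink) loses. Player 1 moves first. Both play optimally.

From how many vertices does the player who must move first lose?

Positions with no move are L. A position that does have a move is losing for the player to move precisely when every available move leads to a winning position for the opponent. Fill in the labels:
Every edge goes from a vertex to one that appears earlier in the order 6, 8, 4, 1, 3, 5, 2, 7, so processing vertices in that order labels each vertex after all of its successors.
6: no outgoing edge → L
8: reaches L-position 6 → W
4: reaches L-position 6 → W
1: reaches L-position 6 → W
3: only reaches 1(W), 8(W), all W → L
5: reaches L-position 3 → W
2: reaches L-position 3 → W
7: reaches L-position 3 → W
The L vertices are 3, 6; that is 2 in all.

2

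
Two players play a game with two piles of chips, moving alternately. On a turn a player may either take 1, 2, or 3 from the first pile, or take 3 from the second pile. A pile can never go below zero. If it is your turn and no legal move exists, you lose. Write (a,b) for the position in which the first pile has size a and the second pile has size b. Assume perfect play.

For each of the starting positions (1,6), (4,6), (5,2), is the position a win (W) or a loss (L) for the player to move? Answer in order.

(1,6): W, (4,6): L, (5,2): W

Compute win/loss labels from the base case upward. A position with no move is L. Any other position is W if it can reach an L in one move, else L.
No move ever increases a pile, so every position that can arise here has a ≤ 5 and b ≤ 6; it is enough to label the cells with 0 ≤ a ≤ 5 and 0 ≤ b ≤ 6.
Every move lowers a or b (never raises either), so fill the grid row by row in increasing a, and left to right within a row: each cell's successors are then already labelled.
      b=0  b=1  b=2  b=3  b=4  b=5  b=6
a=0:    L    L    L    W    W    W    L
a=1:    W    W    W    L    L    L    W
a=2:    W    W    W    W    W    W    W
a=3:    W    W    W    W    W    W    W
a=4:    L    L    L    W    W    W    L
a=5:    W    W    W    L    L    L    W
Cells with no legal move (terminal, hence L): (0,0), (0,1), (0,2).
The remaining L cells, each justified by listing all of its moves:
(0,6): L (sole option (0,3)(W) is W)
(1,3): L (options (0,3)(W), (1,0)(W) are all W)
(1,4): L (options (0,4)(W), (1,1)(W) are all W)
(1,5): L (options (0,5)(W), (1,2)(W) are all W)
(4,0): L (options (3,0)(W), (2,0)(W), (1,0)(W) are all W)
(4,1): L (options (3,1)(W), (2,1)(W), (1,1)(W) are all W)
(4,2): L (options (3,2)(W), (2,2)(W), (1,2)(W) are all W)
(4,6): L (options (3,6)(W), (2,6)(W), (1,6)(W), (4,3)(W) are all W)
(5,3): L (options (4,3)(W), (3,3)(W), (2,3)(W), (5,0)(W) are all W)
(5,4): L (options (4,4)(W), (3,4)(W), (2,4)(W), (5,1)(W) are all W)
(5,5): L (options (4,5)(W), (3,5)(W), (2,5)(W), (5,2)(W) are all W)
Every other cell has at least one move into one of the L cells above, so it is W.
(1,6): the move to (0,6) reaches an L cell, so W
(4,6): one of the L cells justified above, so L
(5,2): the move to (4,2) reaches an L cell, so W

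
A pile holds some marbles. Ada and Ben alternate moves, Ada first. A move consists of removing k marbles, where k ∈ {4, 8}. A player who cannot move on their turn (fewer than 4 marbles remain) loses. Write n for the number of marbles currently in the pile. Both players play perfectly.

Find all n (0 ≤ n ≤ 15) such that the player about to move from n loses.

Build the W/L table. Terminal = L. A non-terminal position is W if it has a move to some L; otherwise it is L.
n=0: no move → L
n=1: no move → L
n=2: no move → L
n=3: no move → L
n=4: can move to 0, which is L ⇒ W
n=5: can move to 1, which is L ⇒ W
n=6: can move to 2, which is L ⇒ W
n=7: can move to 3, which is L ⇒ W
n=8: can move to 0, which is L ⇒ W
n=9: can move to 1, which is L ⇒ W
n=10: can move to 2, which is L ⇒ W
n=11: can move to 3, which is L ⇒ W
n=12: moves to 8(W), 4(W); every one is W ⇒ L
n=13: moves to 9(W), 5(W); every one is W ⇒ L
n=14: moves to 10(W), 6(W); every one is W ⇒ L
n=15: moves to 11(W), 7(W); every one is W ⇒ L
Reading off the rows marked L gives the requested list; there are 8 such values of n.

0, 1, 2, 3, 12, 13, 14, 15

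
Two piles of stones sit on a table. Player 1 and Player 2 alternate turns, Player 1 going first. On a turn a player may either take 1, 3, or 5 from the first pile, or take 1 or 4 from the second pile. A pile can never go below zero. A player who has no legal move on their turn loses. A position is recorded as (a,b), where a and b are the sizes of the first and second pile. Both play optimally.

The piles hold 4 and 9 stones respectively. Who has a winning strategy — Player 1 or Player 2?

Player 1 wins.

Label each position W (a win for the player to move) or L (a loss). A position with no legal move is L; any other position is W exactly when some move reaches an L, and L when every move reaches a W.
No move ever increases a pile, so every position that can arise here has a ≤ 4 and b ≤ 9; it is enough to label the cells with 0 ≤ a ≤ 4 and 0 ≤ b ≤ 9.
Every move lowers a or b (never raises either), so fill the grid row by row in increasing a, and left to right within a row: each cell's successors are then already labelled.
      b=0  b=1  b=2  b=3  b=4  b=5  b=6  b=7  b=8  b=9
a=0:    L    W    L    W    W    L    W    L    W    W
a=1:    W    L    W    L    W    W    L    W    L    W
a=2:    L    W    L    W    W    L    W    L    W    W
a=3:    W    L    W    L    W    W    L    W    L    W
a=4:    L    W    L    W    W    L    W    L    W    W
Cells with no legal move (terminal, hence L): (0,0).
The remaining L cells, each justified by listing all of its moves:
(0,2): L (sole option (0,1)(W) is W)
(0,5): L (options (0,4)(W), (0,1)(W) are all W)
(0,7): L (options (0,6)(W), (0,3)(W) are all W)
(1,1): L (options (0,1)(W), (1,0)(W) are all W)
(1,3): L (options (0,3)(W), (1,2)(W) are all W)
(1,6): L (options (0,6)(W), (1,5)(W), (1,2)(W) are all W)
(1,8): L (options (0,8)(W), (1,7)(W), (1,4)(W) are all W)
(2,0): L (sole option (1,0)(W) is W)
(2,2): L (options (1,2)(W), (2,1)(W) are all W)
(2,5): L (options (1,5)(W), (2,4)(W), (2,1)(W) are all W)
(2,7): L (options (1,7)(W), (2,6)(W), (2,3)(W) are all W)
(3,1): L (options (2,1)(W), (0,1)(W), (3,0)(W) are all W)
(3,3): L (options (2,3)(W), (0,3)(W), (3,2)(W) are all W)
(3,6): L (options (2,6)(W), (0,6)(W), (3,5)(W), (3,2)(W) are all W)
(3,8): L (options (2,8)(W), (0,8)(W), (3,7)(W), (3,4)(W) are all W)
(4,0): L (options (3,0)(W), (1,0)(W) are all W)
(4,2): L (options (3,2)(W), (1,2)(W), (4,1)(W) are all W)
(4,5): L (options (3,5)(W), (1,5)(W), (4,4)(W), (4,1)(W) are all W)
(4,7): L (options (3,7)(W), (1,7)(W), (4,6)(W), (4,3)(W) are all W)
Every other cell has at least one move into one of the L cells above, so it is W.
From (4,9) Player 1 can move to (4,5), reaching an L position.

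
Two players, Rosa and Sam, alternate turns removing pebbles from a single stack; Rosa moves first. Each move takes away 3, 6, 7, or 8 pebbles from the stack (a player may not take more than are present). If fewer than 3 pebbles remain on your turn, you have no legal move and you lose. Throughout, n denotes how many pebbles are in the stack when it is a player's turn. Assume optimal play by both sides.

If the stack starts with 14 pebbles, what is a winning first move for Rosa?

Remove 3, leaving 11.

Work bottom-up. With no move the player to move loses. Otherwise the position is W if at least one move leads to an L position for the opponent, and L if every move leads to a W.
n=0: no move → L
n=1: no move → L
n=2: no move → L
n=3: →0(L), so W
n=4: →1(L), so W
n=5: →2(L), so W
n=6: →0(L), so W
n=7: →1(L), so W
n=8: →2(L), so W
n=9: →2(L), so W
n=10: →2(L), so W
n=11: →8(W), 5(W), 4(W), 3(W) — all W, so L
n=12: →9(W), 6(W), 5(W), 4(W) — all W, so L
n=13: →10(W), 7(W), 6(W), 5(W) — all W, so L
n=14: →11(L), so W
From 14, the L positions reachable in one move are: 11.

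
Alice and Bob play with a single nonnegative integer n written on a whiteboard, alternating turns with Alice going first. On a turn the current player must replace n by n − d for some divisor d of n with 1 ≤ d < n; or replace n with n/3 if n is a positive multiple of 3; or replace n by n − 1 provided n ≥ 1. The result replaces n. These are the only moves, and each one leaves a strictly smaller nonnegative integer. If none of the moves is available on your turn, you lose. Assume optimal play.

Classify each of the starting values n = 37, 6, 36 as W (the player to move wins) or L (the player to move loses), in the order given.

Work bottom-up. With no move the player to move loses. Otherwise the position is W if at least one move leads to an L position for the opponent, and L if every move leads to a W.
n=0: no move → L
n=1: →0(L), so W
n=2: →1(W) only, which is W, so L
n=3: →2(L), so W
n=4: →2(L), so W
n=5: →4(W) only, which is W, so L
n=6: →2(L), so W
n=7: →6(W) only, which is W, so L
n=8: →7(L), so W
n=9: →3(W), 6(W), 8(W) — all W, so L
n=10: →5(L), so W
n=11: →10(W) only, which is W, so L
n=12: →9(L), so W
n=13: →12(W) only, which is W, so L
n=14: →7(L), so W
n=15: →5(L), so W
n=16: →8(W), 12(W), 14(W), 15(W) — all W, so L
n=17: →16(L), so W
n=18: →9(L), so W
n=19: →18(W) only, which is W, so L
n=20: →16(L), so W
n=21: →7(L), so W
n=22: →11(L), so W
n=23: →22(W) only, which is W, so L
n=24: →16(L), so W
n=25: →20(W), 24(W) — all W, so L
n=26: →13(L), so W
n=27: →9(L), so W
n=28: →14(W), 21(W), 24(W), 26(W), 27(W) — all W, so L
n=29: →28(L), so W
n=30: →25(L), so W
n=31: →30(W) only, which is W, so L
n=32: →16(L), so W
n=33: →11(L), so W
n=34: →17(W), 32(W), 33(W) — all W, so L
n=35: →28(L), so W
n=36: →34(L), so W
n=37: →36(W) only, which is W, so L

37: L, 6: W, 36: W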